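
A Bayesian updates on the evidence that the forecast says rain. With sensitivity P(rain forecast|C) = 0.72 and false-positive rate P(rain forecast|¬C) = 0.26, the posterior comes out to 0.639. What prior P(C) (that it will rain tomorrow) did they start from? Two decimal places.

In odds form, posterior odds = prior odds × likelihood ratio, so prior odds = posterior odds ÷ LR.
Posterior odds = 0.639/(1−0.639) = 1.7701. LR = 0.72/0.26 = 2.7692.
Prior odds = 1.7701/2.7692 = 0.6392, so P(C) = 0.6392/(1+0.6392) ≈ 0.39.

P(C) = 0.39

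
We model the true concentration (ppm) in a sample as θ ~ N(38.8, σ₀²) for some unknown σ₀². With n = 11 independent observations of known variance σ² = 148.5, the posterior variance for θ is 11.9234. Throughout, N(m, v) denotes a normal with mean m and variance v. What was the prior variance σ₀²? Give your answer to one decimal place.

Posterior precision equals prior precision plus data precision: 1/σ_n² = 1/σ₀² + n/σ².
So 1/σ₀² = 1/11.9234 − 11/148.5 = 0.083869 − 0.074074 = 0.009795.
Hence σ₀² = 1/0.009795 ≈ 102.1.

σ₀² = 102.1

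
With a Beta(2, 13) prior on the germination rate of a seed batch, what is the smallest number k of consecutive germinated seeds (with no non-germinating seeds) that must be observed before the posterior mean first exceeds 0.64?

k = 22

After k germinated seeds and 0 non-germinating seeds the posterior is Beta(2+k, 13), with mean (2+k)/(2+13+k).
Set (2+k)/(15+k) > 0.64 and solve: k > (0.64·15 − 2)/(1 − 0.64) = 21.111.
The smallest integer exceeding 21.111 is 22.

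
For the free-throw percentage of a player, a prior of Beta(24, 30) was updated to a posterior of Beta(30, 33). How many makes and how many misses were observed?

6 makes and 3 misses

Beta is conjugate to the binomial likelihood: posterior = Beta(a+s, b+f).
Match parameters: s=30−24=6, f=33−30=3.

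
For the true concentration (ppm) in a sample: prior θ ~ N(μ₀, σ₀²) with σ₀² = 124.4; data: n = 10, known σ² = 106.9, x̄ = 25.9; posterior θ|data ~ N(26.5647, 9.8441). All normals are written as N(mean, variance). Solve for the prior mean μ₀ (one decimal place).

The posterior mean is a precision-weighted average: μ_n = (τ₀μ₀ + τ_data·x̄)/(τ₀+τ_data), with τ₀=1/σ₀² and τ_data=n/σ².
Here τ₀ = 1/124.4 = 0.008039 and τ_data = 10/106.9 = 0.093545, so τ_n = 0.101584.
Rearranging for μ₀: μ₀ = (μ_n·τ_n − τ_data·x̄)/τ₀ = (26.5647·0.101584 − 0.093545·25.9) / 0.008039 = 0.275733/0.008039 ≈ 34.3.

μ₀ = 34.3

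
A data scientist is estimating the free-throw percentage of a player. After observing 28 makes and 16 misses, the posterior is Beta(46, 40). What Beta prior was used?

Beta is conjugate to the binomial likelihood: posterior = Beta(a+s, b+f).
So a = 46 − 28 = 18 and b = 40 − 16 = 24.

Beta(18, 24)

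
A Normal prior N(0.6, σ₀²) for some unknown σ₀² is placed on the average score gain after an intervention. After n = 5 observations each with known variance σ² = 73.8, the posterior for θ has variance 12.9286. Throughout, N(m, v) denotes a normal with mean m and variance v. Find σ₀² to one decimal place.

Posterior precision equals prior precision plus data precision: 1/σ_n² = 1/σ₀² + n/σ².
So 1/σ₀² = 1/12.9286 − 5/73.8 = 0.077348 − 0.067751 = 0.009597.
Hence σ₀² = 1/0.009597 ≈ 104.2.

σ₀² = 104.2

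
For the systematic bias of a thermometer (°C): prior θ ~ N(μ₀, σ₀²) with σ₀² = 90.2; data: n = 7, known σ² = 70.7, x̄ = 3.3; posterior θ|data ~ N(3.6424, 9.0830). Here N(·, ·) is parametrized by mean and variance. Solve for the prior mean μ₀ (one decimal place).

μ₀ = 6.7

With known observation variance, the Normal–Normal posterior has precision τ_n = τ₀ + n/σ² and mean μ_n = (τ₀μ₀ + (n/σ²)x̄)/τ_n.
Here τ₀ = 1/90.2 = 0.011086 and τ_data = 7/70.7 = 0.099010, so τ_n = 0.110096.
Rearranging for μ₀: μ₀ = (μ_n·τ_n − τ_data·x̄)/τ₀ = (3.6424·0.110096 − 0.099010·3.3) / 0.011086 = 0.074281/0.011086 ≈ 6.7.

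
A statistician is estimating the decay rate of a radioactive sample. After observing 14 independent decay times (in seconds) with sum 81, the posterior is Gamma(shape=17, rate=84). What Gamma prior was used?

Gamma(shape=3, rate=3)

Gamma–exponential conjugacy: posterior shape = α + n, posterior rate = β + Σtᵢ.
So α = 17 − 14 = 3 and β = 84 − 81 = 3.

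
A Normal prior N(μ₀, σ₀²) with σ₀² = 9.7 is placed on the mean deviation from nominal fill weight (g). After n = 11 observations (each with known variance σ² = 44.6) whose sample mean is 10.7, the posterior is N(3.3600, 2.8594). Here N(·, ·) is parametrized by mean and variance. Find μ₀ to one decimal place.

With known observation variance, the Normal–Normal posterior has precision τ_n = τ₀ + n/σ² and mean μ_n = (τ₀μ₀ + (n/σ²)x̄)/τ_n.
Here τ₀ = 1/9.7 = 0.103093 and τ_data = 11/44.6 = 0.246637, so τ_n = 0.349730.
Rearranging for μ₀: μ₀ = (μ_n·τ_n − τ_data·x̄)/τ₀ = (3.3600·0.349730 − 0.246637·10.7) / 0.103093 = -1.463923/0.103093 ≈ -14.2.

μ₀ = -14.2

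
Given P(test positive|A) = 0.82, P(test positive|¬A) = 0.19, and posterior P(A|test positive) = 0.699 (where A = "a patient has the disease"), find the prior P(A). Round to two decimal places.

In odds form, posterior odds = prior odds × likelihood ratio, so prior odds = posterior odds ÷ LR.
Posterior odds = 0.699/(1−0.699) = 2.3223. LR = 0.82/0.19 = 4.3158.
Prior odds = 2.3223/4.3158 = 0.5381, so P(A) = 0.5381/(1+0.5381) ≈ 0.35.

P(A) = 0.35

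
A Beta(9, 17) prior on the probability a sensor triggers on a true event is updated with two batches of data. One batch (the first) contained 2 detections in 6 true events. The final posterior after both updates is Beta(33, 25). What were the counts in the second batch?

22 detections and 4 misses

Sequential conjugate updates are equivalent to a single update on the pooled data, so total successes = posterior α − prior α and total failures = posterior β − prior β.
Total across both batches: 33−9=24 detections, 25−17=8 misses.
Subtract the first batch: 24−2=22 detections and 8−4=4 misses.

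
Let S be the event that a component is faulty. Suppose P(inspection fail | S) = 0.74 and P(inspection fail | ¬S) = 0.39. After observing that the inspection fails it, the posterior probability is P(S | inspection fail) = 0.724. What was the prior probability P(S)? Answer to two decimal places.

Bayes' rule in odds form gives O(S|E) = O(S)·[P(E|S)/P(E|¬S)], hence O(S) = O(S|E)/LR.
Posterior odds = 0.724/(1−0.724) = 2.6232. LR = 0.74/0.39 = 1.8974.
Prior odds = 2.6232/1.8974 = 1.3825, so P(S) = 1.3825/(1+1.3825) ≈ 0.58.

P(S) = 0.58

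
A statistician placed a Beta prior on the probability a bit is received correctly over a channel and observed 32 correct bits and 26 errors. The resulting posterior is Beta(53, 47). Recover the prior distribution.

Beta(21, 21)

A Beta(α, β) prior with s successes and f failures in binomial data gives a Beta(α+s, β+f) posterior.
Subtract the data counts: 53−32=21, 47−26=21.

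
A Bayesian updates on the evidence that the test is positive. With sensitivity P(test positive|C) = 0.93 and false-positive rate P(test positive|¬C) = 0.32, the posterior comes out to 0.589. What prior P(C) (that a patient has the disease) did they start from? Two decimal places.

P(C) = 0.33

Bayes' rule in odds form gives O(C|E) = O(C)·[P(E|C)/P(E|¬C)], hence O(C) = O(C|E)/LR.
Posterior odds = 0.589/(1−0.589) = 1.4331. LR = 0.93/0.32 = 2.9062.
Prior odds = 1.4331/2.9062 = 0.4931, so P(C) = 0.4931/(1+0.4931) ≈ 0.33.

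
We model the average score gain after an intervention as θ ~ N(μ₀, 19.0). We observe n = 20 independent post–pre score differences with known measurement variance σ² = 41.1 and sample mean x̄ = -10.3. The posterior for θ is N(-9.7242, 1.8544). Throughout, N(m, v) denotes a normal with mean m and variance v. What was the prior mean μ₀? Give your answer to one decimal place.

The posterior mean is a precision-weighted average: μ_n = (τ₀μ₀ + τ_data·x̄)/(τ₀+τ_data), with τ₀=1/σ₀² and τ_data=n/σ².
Here τ₀ = 1/19.0 = 0.052632 and τ_data = 20/41.1 = 0.486618, so τ_n = 0.539250.
Rearranging for μ₀: μ₀ = (μ_n·τ_n − τ_data·x̄)/τ₀ = (-9.7242·0.539250 − 0.486618·-10.3) / 0.052632 = -0.231609/0.052632 ≈ -4.4.

μ₀ = -4.4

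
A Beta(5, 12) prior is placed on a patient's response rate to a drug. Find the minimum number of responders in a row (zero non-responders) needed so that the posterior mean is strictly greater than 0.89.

k = 93

After k responders and 0 non-responders the posterior is Beta(5+k, 12), with mean (5+k)/(5+12+k).
Set (5+k)/(17+k) > 0.89 and solve: k > (0.89·17 − 5)/(1 − 0.89) = 92.091.
The smallest integer exceeding 92.091 is 93, and checking k=93: (98)/(110) = 0.8909 > 0.89.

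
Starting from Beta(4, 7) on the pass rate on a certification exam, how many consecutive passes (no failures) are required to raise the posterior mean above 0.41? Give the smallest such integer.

After k passes and 0 failures the posterior is Beta(4+k, 7), with mean (4+k)/(4+7+k).
Set (4+k)/(11+k) > 0.41 and solve: k > (0.41·11 − 4)/(1 − 0.41) = 0.864.
The smallest integer exceeding 0.864 is 1, and checking k=1: (5)/(12) = 0.4167 > 0.41.

k = 1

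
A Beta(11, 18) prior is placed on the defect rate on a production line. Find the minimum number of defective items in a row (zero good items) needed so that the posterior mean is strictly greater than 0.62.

k = 19

After k defective items and 0 good items the posterior is Beta(11+k, 18), with mean (11+k)/(11+18+k).
Set (11+k)/(29+k) > 0.62 and solve: k > (0.62·29 − 11)/(1 − 0.62) = 18.368.
The smallest integer exceeding 18.368 is 19.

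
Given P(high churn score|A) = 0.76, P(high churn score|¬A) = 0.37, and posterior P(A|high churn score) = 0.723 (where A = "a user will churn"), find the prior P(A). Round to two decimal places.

P(A) = 0.56

Bayes' rule in odds form gives O(A|E) = O(A)·[P(E|A)/P(E|¬A)], hence O(A) = O(A|E)/LR.
Posterior odds = 0.723/(1−0.723) = 2.6101. LR = 0.76/0.37 = 2.0541.
Prior odds = 2.6101/2.0541 = 1.2707, so P(A) = 1.2707/(1+1.2707) ≈ 0.56.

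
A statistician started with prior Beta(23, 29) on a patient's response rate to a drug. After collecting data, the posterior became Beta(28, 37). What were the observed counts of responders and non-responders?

A Beta(a, b) prior with s successes and f failures in binomial data gives a Beta(a+s, b+f) posterior.
So s = 28 − 23 = 5 and f = 37 − 29 = 8.

5 responders and 8 non-responders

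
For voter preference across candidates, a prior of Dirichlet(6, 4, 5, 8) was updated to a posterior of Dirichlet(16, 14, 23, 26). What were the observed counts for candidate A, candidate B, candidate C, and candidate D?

For a Dirichlet(α) prior with multinomial counts c, the posterior is Dirichlet(α + c) componentwise.
Counts are posterior − prior componentwise: 16−6=10, 14−4=10, 23−5=18, 26−8=18.

counts (10, 10, 18, 18)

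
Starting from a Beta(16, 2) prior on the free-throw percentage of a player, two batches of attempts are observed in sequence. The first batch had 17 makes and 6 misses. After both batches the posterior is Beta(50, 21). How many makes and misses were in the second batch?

17 makes and 13 misses

Sequential conjugate updates are equivalent to a single update on the pooled data, so total successes = posterior α − prior α and total failures = posterior β − prior β.
Total across both batches: 50−16=34 makes, 21−2=19 misses.
Subtract the first batch: 34−17=17 makes and 19−6=13 misses.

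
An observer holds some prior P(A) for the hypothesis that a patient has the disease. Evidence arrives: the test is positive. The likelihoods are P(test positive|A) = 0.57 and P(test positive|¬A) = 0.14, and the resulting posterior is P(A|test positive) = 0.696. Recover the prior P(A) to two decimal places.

Bayes' rule in odds form gives O(A|E) = O(A)·[P(E|A)/P(E|¬A)], hence O(A) = O(A|E)/LR.
Posterior odds = 0.696/(1−0.696) = 2.2895. LR = 0.57/0.14 = 4.0714.
Prior odds = 2.2895/4.0714 = 0.5623, so P(A) = 0.5623/(1+0.5623) ≈ 0.36.

P(A) = 0.36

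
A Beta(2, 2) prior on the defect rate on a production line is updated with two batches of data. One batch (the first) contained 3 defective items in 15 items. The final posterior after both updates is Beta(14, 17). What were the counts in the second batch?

Because Beta–binomial updating is additive in the counts, the combined data contributed (α_post−α_prior, β_post−β_prior) successes and failures.
Total across both batches: 14−2=12 defective items, 17−2=15 good items.
Subtract the first batch: 12−3=9 defective items and 15−12=3 good items.

9 defective items and 3 good items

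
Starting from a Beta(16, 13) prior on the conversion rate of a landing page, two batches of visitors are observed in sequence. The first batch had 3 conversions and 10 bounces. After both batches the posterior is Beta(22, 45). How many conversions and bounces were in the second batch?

3 conversions and 22 bounces

Sequential conjugate updates are equivalent to a single update on the pooled data, so total successes = posterior α − prior α and total failures = posterior β − prior β.
Total across both batches: 22−16=6 conversions, 45−13=32 bounces.
Subtract the first batch: 6−3=3 conversions and 32−10=22 bounces.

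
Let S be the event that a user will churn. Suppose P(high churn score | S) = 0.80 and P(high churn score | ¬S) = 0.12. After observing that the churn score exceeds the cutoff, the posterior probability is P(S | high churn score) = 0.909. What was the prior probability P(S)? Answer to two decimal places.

In odds form, posterior odds = prior odds × likelihood ratio, so prior odds = posterior odds ÷ LR.
Posterior odds = 0.909/(1−0.909) = 9.9890. LR = 0.80/0.12 = 6.6667.
Prior odds = 9.9890/6.6667 = 1.4983, so P(S) = 1.4983/(1+1.4983) ≈ 0.60.

P(S) = 0.60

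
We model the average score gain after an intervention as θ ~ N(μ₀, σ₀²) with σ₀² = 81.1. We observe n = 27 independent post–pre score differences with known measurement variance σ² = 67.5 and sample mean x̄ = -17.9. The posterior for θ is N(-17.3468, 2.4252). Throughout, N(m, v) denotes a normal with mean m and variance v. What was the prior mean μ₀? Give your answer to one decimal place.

μ₀ = 0.6

With known observation variance, the Normal–Normal posterior has precision τ_n = τ₀ + n/σ² and mean μ_n = (τ₀μ₀ + (n/σ²)x̄)/τ_n.
Here τ₀ = 1/81.1 = 0.012330 and τ_data = 27/67.5 = 0.400000, so τ_n = 0.412330.
Rearranging for μ₀: μ₀ = (μ_n·τ_n − τ_data·x̄)/τ₀ = (-17.3468·0.412330 − 0.400000·-17.9) / 0.012330 = 0.007394/0.012330 ≈ 0.6.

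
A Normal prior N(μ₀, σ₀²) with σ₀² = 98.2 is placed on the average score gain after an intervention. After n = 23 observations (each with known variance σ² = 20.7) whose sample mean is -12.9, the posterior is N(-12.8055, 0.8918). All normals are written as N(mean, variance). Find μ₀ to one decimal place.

The posterior mean is a precision-weighted average: μ_n = (τ₀μ₀ + τ_data·x̄)/(τ₀+τ_data), with τ₀=1/σ₀² and τ_data=n/σ².
Here τ₀ = 1/98.2 = 0.010183 and τ_data = 23/20.7 = 1.111111, so τ_n = 1.121294.
Rearranging for μ₀: μ₀ = (μ_n·τ_n − τ_data·x̄)/τ₀ = (-12.8055·1.121294 − 1.111111·-12.9) / 0.010183 = -0.025398/0.010183 ≈ -2.5.

μ₀ = -2.5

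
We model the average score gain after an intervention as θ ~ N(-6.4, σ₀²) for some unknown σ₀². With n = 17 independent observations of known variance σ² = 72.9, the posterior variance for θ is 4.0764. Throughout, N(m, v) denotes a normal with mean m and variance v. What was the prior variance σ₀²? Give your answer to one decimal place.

Posterior precision equals prior precision plus data precision: 1/σ_n² = 1/σ₀² + n/σ².
So 1/σ₀² = 1/4.0764 − 17/72.9 = 0.245314 − 0.233196 = 0.012118.
Hence σ₀² = 1/0.012118 ≈ 82.5.

σ₀² = 82.5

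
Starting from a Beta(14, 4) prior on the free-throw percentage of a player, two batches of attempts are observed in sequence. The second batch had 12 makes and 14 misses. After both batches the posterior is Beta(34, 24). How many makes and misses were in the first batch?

Because Beta–binomial updating is additive in the counts, the combined data contributed (α_post−α_prior, β_post−β_prior) successes and failures.
Total across both batches: 34−14=20 makes, 24−4=20 misses.
Subtract the second batch: 20−12=8 makes and 20−14=6 misses.

8 makes and 6 misses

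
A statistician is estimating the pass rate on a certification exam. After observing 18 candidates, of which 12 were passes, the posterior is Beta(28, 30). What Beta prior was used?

Beta is conjugate to the binomial likelihood: posterior = Beta(α+s, β+f).
So α = 28 − 12 = 16 and β = 30 − 6 = 24.

Beta(16, 24)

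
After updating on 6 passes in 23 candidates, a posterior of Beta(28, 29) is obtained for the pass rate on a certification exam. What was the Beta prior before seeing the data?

Beta(22, 12)

A Beta(α, β) prior with s successes and f failures in binomial data gives a Beta(α+s, β+f) posterior.
Subtract the data counts: 28−6=22, 29−17=12.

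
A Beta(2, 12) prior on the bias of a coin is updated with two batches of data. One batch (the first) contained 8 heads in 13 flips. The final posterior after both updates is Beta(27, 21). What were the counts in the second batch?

17 heads and 4 tails

Sequential conjugate updates are equivalent to a single update on the pooled data, so total successes = posterior α − prior α and total failures = posterior β − prior β.
Total across both batches: 27−2=25 heads, 21−12=9 tails.
Subtract the first batch: 25−8=17 heads and 9−5=4 tails.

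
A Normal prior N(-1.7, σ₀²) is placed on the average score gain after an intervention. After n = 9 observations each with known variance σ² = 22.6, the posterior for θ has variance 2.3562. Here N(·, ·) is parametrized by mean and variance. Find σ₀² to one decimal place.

σ₀² = 38.2

Posterior precision equals prior precision plus data precision: 1/σ_n² = 1/σ₀² + n/σ².
So 1/σ₀² = 1/2.3562 − 9/22.6 = 0.424412 − 0.398230 = 0.026182.
Hence σ₀² = 1/0.026182 ≈ 38.2.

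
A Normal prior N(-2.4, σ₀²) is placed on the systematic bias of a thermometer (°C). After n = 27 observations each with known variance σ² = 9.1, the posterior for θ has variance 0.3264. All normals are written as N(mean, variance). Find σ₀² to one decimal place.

σ₀² = 10.3

Posterior precision equals prior precision plus data precision: 1/σ_n² = 1/σ₀² + n/σ².
So 1/σ₀² = 1/0.3264 − 27/9.1 = 3.063725 − 2.967033 = 0.096692.
Hence σ₀² = 1/0.096692 ≈ 10.3.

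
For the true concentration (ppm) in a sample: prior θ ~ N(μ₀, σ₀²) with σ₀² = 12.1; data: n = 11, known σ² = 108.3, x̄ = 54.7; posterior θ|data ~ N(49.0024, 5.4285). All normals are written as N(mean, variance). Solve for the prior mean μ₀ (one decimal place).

μ₀ = 42.0

The posterior mean is a precision-weighted average: μ_n = (τ₀μ₀ + τ_data·x̄)/(τ₀+τ_data), with τ₀=1/σ₀² and τ_data=n/σ².
Here τ₀ = 1/12.1 = 0.082645 and τ_data = 11/108.3 = 0.101570, so τ_n = 0.184215.
Rearranging for μ₀: μ₀ = (μ_n·τ_n − τ_data·x̄)/τ₀ = (49.0024·0.184215 − 0.101570·54.7) / 0.082645 = 3.471098/0.082645 ≈ 42.0.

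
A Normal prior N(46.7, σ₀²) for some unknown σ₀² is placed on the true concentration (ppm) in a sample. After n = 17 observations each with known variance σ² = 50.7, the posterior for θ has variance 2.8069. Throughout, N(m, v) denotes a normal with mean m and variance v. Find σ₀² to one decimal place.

For the Normal–Normal model with known σ², precisions add: τ_n = τ₀ + n/σ².
So 1/σ₀² = 1/2.8069 − 17/50.7 = 0.356265 − 0.335306 = 0.020959.
Hence σ₀² = 1/0.020959 ≈ 47.7.

σ₀² = 47.7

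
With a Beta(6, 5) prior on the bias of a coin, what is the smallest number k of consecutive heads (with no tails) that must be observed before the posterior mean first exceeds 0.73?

After k heads and 0 tails the posterior is Beta(6+k, 5), with mean (6+k)/(6+5+k).
Set (6+k)/(11+k) > 0.73 and solve: k > (0.73·11 − 6)/(1 − 0.73) = 7.519.
The smallest integer exceeding 7.519 is 8.

k = 8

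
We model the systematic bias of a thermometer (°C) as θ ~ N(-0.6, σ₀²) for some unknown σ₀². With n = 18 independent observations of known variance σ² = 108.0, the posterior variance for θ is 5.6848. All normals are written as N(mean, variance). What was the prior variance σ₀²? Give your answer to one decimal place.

Posterior precision equals prior precision plus data precision: 1/σ_n² = 1/σ₀² + n/σ².
So 1/σ₀² = 1/5.6848 − 18/108.0 = 0.175908 − 0.166667 = 0.009241.
Hence σ₀² = 1/0.009241 ≈ 108.2.

σ₀² = 108.2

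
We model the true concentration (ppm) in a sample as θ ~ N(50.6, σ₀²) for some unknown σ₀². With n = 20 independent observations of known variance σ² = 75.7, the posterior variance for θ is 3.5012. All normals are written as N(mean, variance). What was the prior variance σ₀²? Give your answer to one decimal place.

Posterior precision equals prior precision plus data precision: 1/σ_n² = 1/σ₀² + n/σ².
So 1/σ₀² = 1/3.5012 − 20/75.7 = 0.285616 − 0.264201 = 0.021415.
Hence σ₀² = 1/0.021415 ≈ 46.7.

σ₀² = 46.7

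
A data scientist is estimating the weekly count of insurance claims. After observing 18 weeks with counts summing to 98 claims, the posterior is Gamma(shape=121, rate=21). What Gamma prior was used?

Gamma(shape=23, rate=3)

Gamma–Poisson conjugacy: posterior shape = α + Σxᵢ, posterior rate = β + n.
So α = 121 − 98 = 23 and β = 21 − 18 = 3.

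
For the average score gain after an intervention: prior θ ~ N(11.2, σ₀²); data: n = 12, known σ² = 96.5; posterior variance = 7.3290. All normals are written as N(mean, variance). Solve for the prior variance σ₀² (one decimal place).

For the Normal–Normal model with known σ², precisions add: τ_n = τ₀ + n/σ².
So 1/σ₀² = 1/7.3290 − 12/96.5 = 0.136444 − 0.124352 = 0.012092.
Hence σ₀² = 1/0.012092 ≈ 82.7.

σ₀² = 82.7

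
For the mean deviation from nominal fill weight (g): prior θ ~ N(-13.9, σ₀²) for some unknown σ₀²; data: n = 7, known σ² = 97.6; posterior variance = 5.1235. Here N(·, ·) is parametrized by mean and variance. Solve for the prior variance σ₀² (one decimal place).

For the Normal–Normal model with known σ², precisions add: τ_n = τ₀ + n/σ².
So 1/σ₀² = 1/5.1235 − 7/97.6 = 0.195179 − 0.071721 = 0.123458.
Hence σ₀² = 1/0.123458 ≈ 8.1.

σ₀² = 8.1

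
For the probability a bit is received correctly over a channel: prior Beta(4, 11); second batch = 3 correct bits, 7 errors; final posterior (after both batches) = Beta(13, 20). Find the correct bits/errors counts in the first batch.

Because Beta–binomial updating is additive in the counts, the combined data contributed (α_post−α_prior, β_post−β_prior) successes and failures.
Total across both batches: 13−4=9 correct bits, 20−11=9 errors.
Subtract the second batch: 9−3=6 correct bits and 9−7=2 errors.

6 correct bits and 2 errors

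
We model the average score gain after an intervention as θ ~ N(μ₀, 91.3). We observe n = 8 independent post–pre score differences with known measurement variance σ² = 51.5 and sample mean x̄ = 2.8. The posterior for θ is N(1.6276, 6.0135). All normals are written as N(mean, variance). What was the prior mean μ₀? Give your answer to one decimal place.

μ₀ = -15.0

With known observation variance, the Normal–Normal posterior has precision τ_n = τ₀ + n/σ² and mean μ_n = (τ₀μ₀ + (n/σ²)x̄)/τ_n.
Here τ₀ = 1/91.3 = 0.010953 and τ_data = 8/51.5 = 0.155340, so τ_n = 0.166293.
Rearranging for μ₀: μ₀ = (μ_n·τ_n − τ_data·x̄)/τ₀ = (1.6276·0.166293 − 0.155340·2.8) / 0.010953 = -0.164294/0.010953 ≈ -15.0.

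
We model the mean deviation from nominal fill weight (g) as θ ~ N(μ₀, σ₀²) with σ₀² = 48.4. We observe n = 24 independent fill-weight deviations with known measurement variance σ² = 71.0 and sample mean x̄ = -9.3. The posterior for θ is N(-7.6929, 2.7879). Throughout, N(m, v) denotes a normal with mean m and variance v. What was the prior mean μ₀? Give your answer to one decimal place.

The posterior mean is a precision-weighted average: μ_n = (τ₀μ₀ + τ_data·x̄)/(τ₀+τ_data), with τ₀=1/σ₀² and τ_data=n/σ².
Here τ₀ = 1/48.4 = 0.020661 and τ_data = 24/71.0 = 0.338028, so τ_n = 0.358689.
Rearranging for μ₀: μ₀ = (μ_n·τ_n − τ_data·x̄)/τ₀ = (-7.6929·0.358689 − 0.338028·-9.3) / 0.020661 = 0.384302/0.020661 ≈ 18.6.

μ₀ = 18.6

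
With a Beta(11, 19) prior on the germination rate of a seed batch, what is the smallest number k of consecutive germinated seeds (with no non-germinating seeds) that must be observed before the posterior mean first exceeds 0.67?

After k germinated seeds and 0 non-germinating seeds the posterior is Beta(11+k, 19), with mean (11+k)/(11+19+k).
Set (11+k)/(30+k) > 0.67 and solve: k > (0.67·30 − 11)/(1 − 0.67) = 27.576.
The smallest integer exceeding 27.576 is 28, and checking k=28: (39)/(58) = 0.6724 > 0.67.

k = 28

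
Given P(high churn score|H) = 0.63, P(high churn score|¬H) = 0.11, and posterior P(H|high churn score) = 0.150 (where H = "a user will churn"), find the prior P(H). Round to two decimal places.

P(H) = 0.03

Bayes' rule in odds form gives O(H|E) = O(H)·[P(E|H)/P(E|¬H)], hence O(H) = O(H|E)/LR.
Posterior odds = 0.150/(1−0.150) = 0.1765. LR = 0.63/0.11 = 5.7273.
Prior odds = 0.1765/5.7273 = 0.0308, so P(H) = 0.0308/(1+0.0308) ≈ 0.03.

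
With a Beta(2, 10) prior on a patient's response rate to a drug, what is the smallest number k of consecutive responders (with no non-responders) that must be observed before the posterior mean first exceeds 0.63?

k = 16

After k responders and 0 non-responders the posterior is Beta(2+k, 10), with mean (2+k)/(2+10+k).
Set (2+k)/(12+k) > 0.63 and solve: k > (0.63·12 − 2)/(1 − 0.63) = 15.027.
The smallest integer exceeding 15.027 is 16.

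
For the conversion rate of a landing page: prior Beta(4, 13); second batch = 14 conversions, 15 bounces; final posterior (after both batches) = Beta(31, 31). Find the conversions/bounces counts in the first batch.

13 conversions and 3 bounces

Sequential conjugate updates are equivalent to a single update on the pooled data, so total successes = posterior α − prior α and total failures = posterior β − prior β.
Total across both batches: 31−4=27 conversions, 31−13=18 bounces.
Subtract the second batch: 27−14=13 conversions and 18−15=3 bounces.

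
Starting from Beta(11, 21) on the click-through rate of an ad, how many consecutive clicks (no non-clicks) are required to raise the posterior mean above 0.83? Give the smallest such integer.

After k clicks and 0 non-clicks the posterior is Beta(11+k, 21), with mean (11+k)/(11+21+k).
Set (11+k)/(32+k) > 0.83 and solve: k > (0.83·32 − 11)/(1 − 0.83) = 91.529.
The smallest integer exceeding 91.529 is 92.

k = 92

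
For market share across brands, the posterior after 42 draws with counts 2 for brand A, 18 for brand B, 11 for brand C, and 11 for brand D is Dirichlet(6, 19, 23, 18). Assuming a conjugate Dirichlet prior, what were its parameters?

For a Dirichlet(α) prior with multinomial counts c, the posterior is Dirichlet(α + c) componentwise.
Subtract each count from the matching posterior parameter: 6−2=4, 19−18=1, 23−11=12, 18−11=7.

Dirichlet(4, 1, 12, 7)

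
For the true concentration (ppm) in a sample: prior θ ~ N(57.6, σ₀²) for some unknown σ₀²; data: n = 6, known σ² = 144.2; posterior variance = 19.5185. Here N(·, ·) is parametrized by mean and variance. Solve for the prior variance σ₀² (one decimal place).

For the Normal–Normal model with known σ², precisions add: τ_n = τ₀ + n/σ².
So 1/σ₀² = 1/19.5185 − 6/144.2 = 0.051233 − 0.041609 = 0.009624.
Hence σ₀² = 1/0.009624 ≈ 103.9.

σ₀² = 103.9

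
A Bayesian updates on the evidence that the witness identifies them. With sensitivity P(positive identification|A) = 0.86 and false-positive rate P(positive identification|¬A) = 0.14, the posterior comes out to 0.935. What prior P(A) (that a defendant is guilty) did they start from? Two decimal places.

Bayes' rule in odds form gives O(A|E) = O(A)·[P(E|A)/P(E|¬A)], hence O(A) = O(A|E)/LR.
Posterior odds = 0.935/(1−0.935) = 14.3846. LR = 0.86/0.14 = 6.1429.
Prior odds = 14.3846/6.1429 = 2.3417, so P(A) = 2.3417/(1+2.3417) ≈ 0.70.

P(A) = 0.70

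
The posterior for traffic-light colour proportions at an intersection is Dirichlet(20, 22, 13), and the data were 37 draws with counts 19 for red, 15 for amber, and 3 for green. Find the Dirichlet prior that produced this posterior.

For a Dirichlet(α) prior with multinomial counts c, the posterior is Dirichlet(α + c) componentwise.
Subtract each count from the matching posterior parameter: 20−19=1, 22−15=7, 13−3=10.

Dirichlet(1, 7, 10)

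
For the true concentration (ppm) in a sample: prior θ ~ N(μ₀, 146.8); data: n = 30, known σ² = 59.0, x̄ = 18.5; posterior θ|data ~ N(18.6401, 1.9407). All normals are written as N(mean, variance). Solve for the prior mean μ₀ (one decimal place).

μ₀ = 29.1

The posterior mean is a precision-weighted average: μ_n = (τ₀μ₀ + τ_data·x̄)/(τ₀+τ_data), with τ₀=1/σ₀² and τ_data=n/σ².
Here τ₀ = 1/146.8 = 0.006812 and τ_data = 30/59.0 = 0.508475, so τ_n = 0.515287.
Rearranging for μ₀: μ₀ = (μ_n·τ_n − τ_data·x̄)/τ₀ = (18.6401·0.515287 − 0.508475·18.5) / 0.006812 = 0.198214/0.006812 ≈ 29.1.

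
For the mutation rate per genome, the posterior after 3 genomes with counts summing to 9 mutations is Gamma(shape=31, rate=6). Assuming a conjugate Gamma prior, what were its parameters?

Gamma(shape=22, rate=3)

Gamma–Poisson conjugacy: posterior shape = α + Σxᵢ, posterior rate = β + n.
So α = 31 − 9 = 22 and β = 6 − 3 = 3.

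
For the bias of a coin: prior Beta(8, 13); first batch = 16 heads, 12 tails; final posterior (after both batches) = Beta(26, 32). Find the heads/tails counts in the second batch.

Sequential conjugate updates are equivalent to a single update on the pooled data, so total successes = posterior α − prior α and total failures = posterior β − prior β.
Total across both batches: 26−8=18 heads, 32−13=19 tails.
Subtract the first batch: 18−16=2 heads and 19−12=7 tails.

2 heads and 7 tails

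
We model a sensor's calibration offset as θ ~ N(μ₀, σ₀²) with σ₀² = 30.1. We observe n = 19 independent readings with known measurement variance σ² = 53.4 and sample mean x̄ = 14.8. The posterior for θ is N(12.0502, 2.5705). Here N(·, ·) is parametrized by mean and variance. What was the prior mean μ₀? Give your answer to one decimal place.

μ₀ = -17.4

With known observation variance, the Normal–Normal posterior has precision τ_n = τ₀ + n/σ² and mean μ_n = (τ₀μ₀ + (n/σ²)x̄)/τ_n.
Here τ₀ = 1/30.1 = 0.033223 and τ_data = 19/53.4 = 0.355805, so τ_n = 0.389028.
Rearranging for μ₀: μ₀ = (μ_n·τ_n − τ_data·x̄)/τ₀ = (12.0502·0.389028 − 0.355805·14.8) / 0.033223 = -0.578049/0.033223 ≈ -17.4.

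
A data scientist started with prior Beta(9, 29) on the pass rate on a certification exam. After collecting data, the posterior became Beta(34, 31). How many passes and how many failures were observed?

Beta is conjugate to the binomial likelihood: posterior = Beta(α+s, β+f).
So s = 34 − 9 = 25 and f = 31 − 29 = 2.

25 passes and 2 failures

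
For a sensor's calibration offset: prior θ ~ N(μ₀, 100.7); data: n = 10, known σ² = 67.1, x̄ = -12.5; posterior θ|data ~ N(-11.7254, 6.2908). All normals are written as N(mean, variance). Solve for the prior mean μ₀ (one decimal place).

With known observation variance, the Normal–Normal posterior has precision τ_n = τ₀ + n/σ² and mean μ_n = (τ₀μ₀ + (n/σ²)x̄)/τ_n.
Here τ₀ = 1/100.7 = 0.009930 and τ_data = 10/67.1 = 0.149031, so τ_n = 0.158961.
Rearranging for μ₀: μ₀ = (μ_n·τ_n − τ_data·x̄)/τ₀ = (-11.7254·0.158961 − 0.149031·-12.5) / 0.009930 = -0.000994/0.009930 ≈ -0.1.

μ₀ = -0.1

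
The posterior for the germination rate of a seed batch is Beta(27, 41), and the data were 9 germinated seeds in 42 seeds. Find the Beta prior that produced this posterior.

Beta(18, 8)

Beta is conjugate to the binomial likelihood: posterior = Beta(a+s, b+f).
So a = 27 − 9 = 18 and b = 41 − 33 = 8.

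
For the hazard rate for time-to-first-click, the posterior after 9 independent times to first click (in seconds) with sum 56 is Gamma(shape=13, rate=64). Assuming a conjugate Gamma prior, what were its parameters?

For an exponential likelihood with a Gamma(α, β) prior on the rate, n observations with total T give posterior Gamma(α+n, β+T).
So α = 13 − 9 = 4 and β = 64 − 56 = 8.

Gamma(shape=4, rate=8)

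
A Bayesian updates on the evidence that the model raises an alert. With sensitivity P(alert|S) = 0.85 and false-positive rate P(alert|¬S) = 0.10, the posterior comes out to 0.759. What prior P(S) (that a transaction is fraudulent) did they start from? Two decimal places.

Bayes' rule in odds form gives O(S|E) = O(S)·[P(E|S)/P(E|¬S)], hence O(S) = O(S|E)/LR.
Posterior odds = 0.759/(1−0.759) = 3.1494. LR = 0.85/0.10 = 8.5000.
Prior odds = 3.1494/8.5000 = 0.3705, so P(S) = 0.3705/(1+0.3705) ≈ 0.27.

P(S) = 0.27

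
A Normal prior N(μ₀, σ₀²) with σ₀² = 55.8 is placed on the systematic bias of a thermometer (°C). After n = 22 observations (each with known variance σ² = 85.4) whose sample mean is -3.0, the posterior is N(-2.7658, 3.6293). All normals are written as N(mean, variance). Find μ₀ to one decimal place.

μ₀ = 0.6

The posterior mean is a precision-weighted average: μ_n = (τ₀μ₀ + τ_data·x̄)/(τ₀+τ_data), with τ₀=1/σ₀² and τ_data=n/σ².
Here τ₀ = 1/55.8 = 0.017921 and τ_data = 22/85.4 = 0.257611, so τ_n = 0.275532.
Rearranging for μ₀: μ₀ = (μ_n·τ_n − τ_data·x̄)/τ₀ = (-2.7658·0.275532 − 0.257611·-3.0) / 0.017921 = 0.010767/0.017921 ≈ 0.6.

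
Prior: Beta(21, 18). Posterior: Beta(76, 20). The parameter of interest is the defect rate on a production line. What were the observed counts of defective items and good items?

55 defective items and 2 good items

A Beta(α, β) prior with s successes and f failures in binomial data gives a Beta(α+s, β+f) posterior.
So s = 76 − 21 = 55 and f = 20 − 18 = 2.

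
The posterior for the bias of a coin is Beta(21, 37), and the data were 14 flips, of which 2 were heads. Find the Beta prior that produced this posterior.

Under Beta–binomial conjugacy the posterior parameters are (α+s, β+f).
So α = 21 − 2 = 19 and β = 37 − 12 = 25.

Beta(19, 25)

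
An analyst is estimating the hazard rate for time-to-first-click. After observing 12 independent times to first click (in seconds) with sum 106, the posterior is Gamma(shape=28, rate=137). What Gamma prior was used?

Gamma(shape=16, rate=31)

For an exponential likelihood with a Gamma(α, β) prior on the rate, n observations with total T give posterior Gamma(α+n, β+T).
So α = 28 − 12 = 16 and β = 137 − 106 = 31.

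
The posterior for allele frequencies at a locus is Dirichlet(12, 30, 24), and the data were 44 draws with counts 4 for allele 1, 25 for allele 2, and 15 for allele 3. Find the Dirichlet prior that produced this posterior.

Dirichlet(8, 5, 9)

For a Dirichlet(α) prior with multinomial counts c, the posterior is Dirichlet(α + c) componentwise.
Subtract each count from the matching posterior parameter: 12−4=8, 30−25=5, 24−15=9.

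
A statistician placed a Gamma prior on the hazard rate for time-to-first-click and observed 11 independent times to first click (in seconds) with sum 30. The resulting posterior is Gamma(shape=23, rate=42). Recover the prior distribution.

Gamma(shape=12, rate=12)

For an exponential likelihood with a Gamma(α, β) prior on the rate, n observations with total T give posterior Gamma(α+n, β+T).
So α = 23 − 11 = 12 and β = 42 − 30 = 12.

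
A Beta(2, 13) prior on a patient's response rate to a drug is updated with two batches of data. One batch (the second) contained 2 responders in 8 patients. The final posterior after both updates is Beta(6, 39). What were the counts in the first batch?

2 responders and 20 non-responders

Because Beta–binomial updating is additive in the counts, the combined data contributed (α_post−α_prior, β_post−β_prior) successes and failures.
Total across both batches: 6−2=4 responders, 39−13=26 non-responders.
Subtract the second batch: 4−2=2 responders and 26−6=20 non-responders.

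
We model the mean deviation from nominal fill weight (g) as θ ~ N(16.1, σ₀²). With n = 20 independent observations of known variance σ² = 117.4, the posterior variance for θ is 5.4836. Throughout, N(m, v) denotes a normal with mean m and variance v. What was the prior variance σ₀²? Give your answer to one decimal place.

For the Normal–Normal model with known σ², precisions add: τ_n = τ₀ + n/σ².
So 1/σ₀² = 1/5.4836 − 20/117.4 = 0.182362 − 0.170358 = 0.012004.
Hence σ₀² = 1/0.012004 ≈ 83.3.

σ₀² = 83.3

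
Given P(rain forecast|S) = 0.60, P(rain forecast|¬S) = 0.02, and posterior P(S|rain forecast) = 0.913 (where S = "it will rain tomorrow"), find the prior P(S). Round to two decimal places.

P(S) = 0.26

Bayes' rule in odds form gives O(S|E) = O(S)·[P(E|S)/P(E|¬S)], hence O(S) = O(S|E)/LR.
Posterior odds = 0.913/(1−0.913) = 10.4943. LR = 0.60/0.02 = 30.0000.
Prior odds = 10.4943/30.0000 = 0.3498, so P(S) = 0.3498/(1+0.3498) ≈ 0.26.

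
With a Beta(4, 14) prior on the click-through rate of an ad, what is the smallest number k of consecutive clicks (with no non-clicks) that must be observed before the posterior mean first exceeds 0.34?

k = 4

After k clicks and 0 non-clicks the posterior is Beta(4+k, 14), with mean (4+k)/(4+14+k).
Set (4+k)/(18+k) > 0.34 and solve: k > (0.34·18 − 4)/(1 − 0.34) = 3.212.
The smallest integer exceeding 3.212 is 4, and checking k=4: (8)/(22) = 0.3636 > 0.34.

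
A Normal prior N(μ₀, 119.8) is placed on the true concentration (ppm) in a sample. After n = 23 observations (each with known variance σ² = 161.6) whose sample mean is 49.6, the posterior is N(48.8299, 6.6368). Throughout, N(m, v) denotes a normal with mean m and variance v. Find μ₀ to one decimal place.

With known observation variance, the Normal–Normal posterior has precision τ_n = τ₀ + n/σ² and mean μ_n = (τ₀μ₀ + (n/σ²)x̄)/τ_n.
Here τ₀ = 1/119.8 = 0.008347 and τ_data = 23/161.6 = 0.142327, so τ_n = 0.150674.
Rearranging for μ₀: μ₀ = (μ_n·τ_n − τ_data·x̄)/τ₀ = (48.8299·0.150674 − 0.142327·49.6) / 0.008347 = 0.297977/0.008347 ≈ 35.7.

μ₀ = 35.7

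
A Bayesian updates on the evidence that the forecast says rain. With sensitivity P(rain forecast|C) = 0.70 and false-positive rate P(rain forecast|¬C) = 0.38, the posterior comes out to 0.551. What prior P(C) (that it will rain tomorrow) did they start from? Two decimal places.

Bayes' rule in odds form gives O(C|E) = O(C)·[P(E|C)/P(E|¬C)], hence O(C) = O(C|E)/LR.
Posterior odds = 0.551/(1−0.551) = 1.2272. LR = 0.70/0.38 = 1.8421.
Prior odds = 1.2272/1.8421 = 0.6662, so P(C) = 0.6662/(1+0.6662) ≈ 0.40.

P(C) = 0.40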